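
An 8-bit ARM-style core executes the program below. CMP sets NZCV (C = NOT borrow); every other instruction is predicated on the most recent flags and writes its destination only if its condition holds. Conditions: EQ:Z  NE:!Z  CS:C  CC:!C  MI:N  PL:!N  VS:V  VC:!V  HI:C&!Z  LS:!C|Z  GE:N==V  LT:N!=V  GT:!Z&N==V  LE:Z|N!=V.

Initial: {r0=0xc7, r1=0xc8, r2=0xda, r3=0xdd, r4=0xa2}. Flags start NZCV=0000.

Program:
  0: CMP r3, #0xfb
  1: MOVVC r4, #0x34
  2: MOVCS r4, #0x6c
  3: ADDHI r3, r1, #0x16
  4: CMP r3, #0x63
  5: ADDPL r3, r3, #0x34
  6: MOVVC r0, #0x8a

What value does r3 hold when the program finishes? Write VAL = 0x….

VAL = 0x11

[0] flags=1000 → (cmp)
[1] flags=1000 VC?T → r4=0x34
[2] flags=1000 CS?F → skip
[3] flags=1000 HI?F → skip
[4] flags=0011 → (cmp)
[5] flags=0011 PL?T → r3=0x11
[6] flags=0011 VC?F → skip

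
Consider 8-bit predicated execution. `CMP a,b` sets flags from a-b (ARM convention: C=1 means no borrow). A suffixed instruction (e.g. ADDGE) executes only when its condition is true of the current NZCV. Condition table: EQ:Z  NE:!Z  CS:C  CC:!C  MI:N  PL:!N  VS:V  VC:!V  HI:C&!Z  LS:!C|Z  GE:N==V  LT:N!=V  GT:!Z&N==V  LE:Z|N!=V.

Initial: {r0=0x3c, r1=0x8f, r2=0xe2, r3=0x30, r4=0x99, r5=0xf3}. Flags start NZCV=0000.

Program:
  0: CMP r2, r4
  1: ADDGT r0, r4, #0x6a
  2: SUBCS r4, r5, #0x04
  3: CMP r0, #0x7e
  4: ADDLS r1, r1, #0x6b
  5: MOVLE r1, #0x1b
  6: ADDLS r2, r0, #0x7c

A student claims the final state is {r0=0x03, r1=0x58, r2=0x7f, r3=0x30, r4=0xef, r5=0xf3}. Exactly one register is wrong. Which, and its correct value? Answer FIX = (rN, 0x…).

[0] flags=0010 → (cmp)
[1] flags=0010 GT?T → r0=0x03
[2] flags=0010 CS?T → r4=0xef
[3] flags=1000 → (cmp)
[4] flags=1000 LS?T → r1=0xfa
[5] flags=1000 LE?T → r1=0x1b
[6] flags=1000 LS?T → r2=0x7f

FIX = (r1, 0x1b)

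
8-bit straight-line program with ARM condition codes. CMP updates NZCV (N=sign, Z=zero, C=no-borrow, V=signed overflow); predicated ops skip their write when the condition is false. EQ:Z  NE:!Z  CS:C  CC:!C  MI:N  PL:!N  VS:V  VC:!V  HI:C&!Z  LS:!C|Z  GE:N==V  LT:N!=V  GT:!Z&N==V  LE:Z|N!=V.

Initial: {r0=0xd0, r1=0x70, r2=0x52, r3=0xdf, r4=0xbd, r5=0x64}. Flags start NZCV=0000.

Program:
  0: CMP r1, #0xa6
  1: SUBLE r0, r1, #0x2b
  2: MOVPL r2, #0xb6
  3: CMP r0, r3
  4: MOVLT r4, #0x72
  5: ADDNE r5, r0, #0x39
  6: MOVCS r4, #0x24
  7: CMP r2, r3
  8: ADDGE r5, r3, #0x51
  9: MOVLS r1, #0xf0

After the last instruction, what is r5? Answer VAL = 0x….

0: ✓ CMP  NZCV=1001
1: · SUBLE
2: · MOVPL
3: ✓ CMP  NZCV=1000
4: ✓ MOVLT  r4←0x72
5: ✓ ADDNE  r5←0x09
6: · MOVCS
7: ✓ CMP  NZCV=0000
8: ✓ ADDGE  r5←0x30
9: ✓ MOVLS  r1←0xf0

VAL = 0x30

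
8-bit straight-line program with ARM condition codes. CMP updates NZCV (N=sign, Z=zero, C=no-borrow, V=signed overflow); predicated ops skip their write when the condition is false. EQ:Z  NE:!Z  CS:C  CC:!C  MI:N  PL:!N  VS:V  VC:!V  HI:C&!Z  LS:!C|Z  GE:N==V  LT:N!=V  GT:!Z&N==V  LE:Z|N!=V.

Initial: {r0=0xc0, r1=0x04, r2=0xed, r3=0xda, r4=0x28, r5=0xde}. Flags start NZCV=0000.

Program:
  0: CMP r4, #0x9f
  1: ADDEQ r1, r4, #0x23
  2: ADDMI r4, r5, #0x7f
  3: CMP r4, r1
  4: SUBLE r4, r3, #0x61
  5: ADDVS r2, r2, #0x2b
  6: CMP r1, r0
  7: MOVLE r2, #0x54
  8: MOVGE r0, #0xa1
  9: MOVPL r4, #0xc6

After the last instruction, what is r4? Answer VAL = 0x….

[0] flags=1001 → (cmp)
[1] flags=1001 EQ?F → skip
[2] flags=1001 MI?T → r4=0x5d
[3] flags=0010 → (cmp)
[4] flags=0010 LE?F → skip
[5] flags=0010 VS?F → skip
[6] flags=0000 → (cmp)
[7] flags=0000 LE?F → skip
[8] flags=0000 GE?T → r0=0xa1
[9] flags=0000 PL?T → r4=0xc6

VAL = 0xc6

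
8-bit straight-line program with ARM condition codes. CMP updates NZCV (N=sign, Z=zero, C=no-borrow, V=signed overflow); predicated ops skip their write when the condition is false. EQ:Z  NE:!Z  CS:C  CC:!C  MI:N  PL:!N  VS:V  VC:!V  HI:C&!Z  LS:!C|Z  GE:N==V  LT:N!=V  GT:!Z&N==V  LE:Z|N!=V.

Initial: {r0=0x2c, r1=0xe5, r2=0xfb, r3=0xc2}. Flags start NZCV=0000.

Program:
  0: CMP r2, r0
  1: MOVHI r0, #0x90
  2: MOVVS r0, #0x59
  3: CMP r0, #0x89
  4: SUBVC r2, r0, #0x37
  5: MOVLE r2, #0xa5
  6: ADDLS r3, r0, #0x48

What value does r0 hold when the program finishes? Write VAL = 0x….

0: ✓ CMP  NZCV=1010
1: ✓ MOVHI  r0←0x90
2: · MOVVS
3: ✓ CMP  NZCV=0010
4: ✓ SUBVC  r2←0x59
5: · MOVLE
6: · ADDLS

VAL = 0x90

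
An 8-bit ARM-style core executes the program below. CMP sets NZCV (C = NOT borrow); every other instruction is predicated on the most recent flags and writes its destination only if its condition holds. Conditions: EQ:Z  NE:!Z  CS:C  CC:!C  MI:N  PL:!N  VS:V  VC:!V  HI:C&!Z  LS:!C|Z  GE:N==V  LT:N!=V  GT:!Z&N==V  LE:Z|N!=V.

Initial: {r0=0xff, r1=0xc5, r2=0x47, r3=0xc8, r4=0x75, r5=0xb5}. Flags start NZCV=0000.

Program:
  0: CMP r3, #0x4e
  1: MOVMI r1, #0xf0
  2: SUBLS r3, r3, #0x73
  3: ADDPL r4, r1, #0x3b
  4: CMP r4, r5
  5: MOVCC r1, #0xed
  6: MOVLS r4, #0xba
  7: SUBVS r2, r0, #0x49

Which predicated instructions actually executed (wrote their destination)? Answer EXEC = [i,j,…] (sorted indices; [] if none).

EXEC = [3,5,6]

0: ✓ CMP  NZCV=0011
1: · MOVMI
2: · SUBLS
3: ✓ ADDPL  r4←0x00
4: ✓ CMP  NZCV=0000
5: ✓ MOVCC  r1←0xed
6: ✓ MOVLS  r4←0xba
7: · SUBVS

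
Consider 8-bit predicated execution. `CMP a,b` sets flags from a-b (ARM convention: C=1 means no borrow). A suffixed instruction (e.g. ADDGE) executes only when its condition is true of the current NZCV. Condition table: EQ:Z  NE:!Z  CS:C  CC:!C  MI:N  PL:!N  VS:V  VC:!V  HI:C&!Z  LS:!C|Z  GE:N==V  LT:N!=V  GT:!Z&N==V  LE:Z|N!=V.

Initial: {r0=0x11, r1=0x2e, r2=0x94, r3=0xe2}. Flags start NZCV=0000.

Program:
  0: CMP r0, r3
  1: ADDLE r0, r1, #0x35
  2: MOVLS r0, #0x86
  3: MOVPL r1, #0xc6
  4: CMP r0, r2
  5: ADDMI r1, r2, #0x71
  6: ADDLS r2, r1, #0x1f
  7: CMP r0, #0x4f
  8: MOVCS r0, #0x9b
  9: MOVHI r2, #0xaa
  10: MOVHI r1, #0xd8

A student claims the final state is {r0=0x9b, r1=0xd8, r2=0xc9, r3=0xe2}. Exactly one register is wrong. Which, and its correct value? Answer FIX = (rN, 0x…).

FIX = (r2, 0xaa)

[0] flags=0000 → (cmp)
[1] flags=0000 LE?F → skip
[2] flags=0000 LS?T → r0=0x86
[3] flags=0000 PL?T → r1=0xc6
[4] flags=1000 → (cmp)
[5] flags=1000 MI?T → r1=0x05
[6] flags=1000 LS?T → r2=0x24
[7] flags=0011 → (cmp)
[8] flags=0011 CS?T → r0=0x9b
[9] flags=0011 HI?T → r2=0xaa
[10] flags=0011 HI?T → r1=0xd8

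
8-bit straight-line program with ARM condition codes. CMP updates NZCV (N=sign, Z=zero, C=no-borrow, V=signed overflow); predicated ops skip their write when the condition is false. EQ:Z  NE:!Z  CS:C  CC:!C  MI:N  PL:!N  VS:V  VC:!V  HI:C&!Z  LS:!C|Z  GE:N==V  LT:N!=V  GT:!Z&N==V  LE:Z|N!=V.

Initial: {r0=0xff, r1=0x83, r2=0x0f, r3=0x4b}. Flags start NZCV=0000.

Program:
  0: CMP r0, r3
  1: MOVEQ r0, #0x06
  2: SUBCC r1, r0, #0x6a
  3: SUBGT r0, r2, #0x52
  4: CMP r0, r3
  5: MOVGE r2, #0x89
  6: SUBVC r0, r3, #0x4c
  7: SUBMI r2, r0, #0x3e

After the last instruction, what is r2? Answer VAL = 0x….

[0] flags=1010 → (cmp)
[1] flags=1010 EQ?F → skip
[2] flags=1010 CC?F → skip
[3] flags=1010 GT?F → skip
[4] flags=1010 → (cmp)
[5] flags=1010 GE?F → skip
[6] flags=1010 VC?T → r0=0xff
[7] flags=1010 MI?T → r2=0xc1

VAL = 0xc1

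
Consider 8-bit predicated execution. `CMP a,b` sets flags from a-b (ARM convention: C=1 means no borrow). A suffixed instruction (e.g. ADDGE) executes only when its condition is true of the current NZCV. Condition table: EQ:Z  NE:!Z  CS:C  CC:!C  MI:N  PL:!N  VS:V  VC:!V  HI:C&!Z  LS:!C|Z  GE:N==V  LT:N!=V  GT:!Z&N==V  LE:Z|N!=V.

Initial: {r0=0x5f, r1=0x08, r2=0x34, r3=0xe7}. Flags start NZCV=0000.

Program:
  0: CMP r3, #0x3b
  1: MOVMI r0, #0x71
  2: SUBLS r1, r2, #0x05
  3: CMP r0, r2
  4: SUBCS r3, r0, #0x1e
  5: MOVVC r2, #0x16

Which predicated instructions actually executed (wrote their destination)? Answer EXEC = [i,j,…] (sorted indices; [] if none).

[0] flags=1010 → (cmp)
[1] flags=1010 MI?T → r0=0x71
[2] flags=1010 LS?F → skip
[3] flags=0010 → (cmp)
[4] flags=0010 CS?T → r3=0x53
[5] flags=0010 VC?T → r2=0x16

EXEC = [1,4,5]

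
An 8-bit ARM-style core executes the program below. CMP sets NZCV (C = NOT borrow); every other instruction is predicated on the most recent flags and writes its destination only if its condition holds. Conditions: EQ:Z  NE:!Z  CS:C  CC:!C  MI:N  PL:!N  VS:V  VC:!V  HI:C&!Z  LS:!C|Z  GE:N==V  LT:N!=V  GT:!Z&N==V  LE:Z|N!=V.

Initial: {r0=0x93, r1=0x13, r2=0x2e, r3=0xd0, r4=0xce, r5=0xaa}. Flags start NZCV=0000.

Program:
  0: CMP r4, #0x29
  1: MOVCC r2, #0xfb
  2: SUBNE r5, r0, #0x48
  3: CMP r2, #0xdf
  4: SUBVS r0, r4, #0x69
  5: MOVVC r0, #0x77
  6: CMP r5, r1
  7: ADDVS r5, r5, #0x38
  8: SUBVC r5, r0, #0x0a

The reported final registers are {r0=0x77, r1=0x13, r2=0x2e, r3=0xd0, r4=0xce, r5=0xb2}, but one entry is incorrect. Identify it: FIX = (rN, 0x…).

[0] flags=1010 → (cmp)
[1] flags=1010 CC?F → skip
[2] flags=1010 NE?T → r5=0x4b
[3] flags=0000 → (cmp)
[4] flags=0000 VS?F → skip
[5] flags=0000 VC?T → r0=0x77
[6] flags=0010 → (cmp)
[7] flags=0010 VS?F → skip
[8] flags=0010 VC?T → r5=0x6d

FIX = (r5, 0x6d)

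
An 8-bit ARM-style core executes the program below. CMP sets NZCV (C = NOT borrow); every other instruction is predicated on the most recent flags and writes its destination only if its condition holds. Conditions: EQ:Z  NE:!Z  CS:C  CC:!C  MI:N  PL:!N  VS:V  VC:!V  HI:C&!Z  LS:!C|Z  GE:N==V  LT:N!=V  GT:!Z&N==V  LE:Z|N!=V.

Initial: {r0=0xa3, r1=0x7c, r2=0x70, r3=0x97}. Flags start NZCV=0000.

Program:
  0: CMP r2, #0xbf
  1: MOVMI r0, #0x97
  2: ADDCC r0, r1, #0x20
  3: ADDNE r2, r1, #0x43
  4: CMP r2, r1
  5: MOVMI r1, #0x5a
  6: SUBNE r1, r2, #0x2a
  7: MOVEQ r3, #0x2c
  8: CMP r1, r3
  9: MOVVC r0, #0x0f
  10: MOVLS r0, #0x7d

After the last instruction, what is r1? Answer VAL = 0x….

VAL = 0x95

0: ✓ CMP  NZCV=1001
1: ✓ MOVMI  r0←0x97
2: ✓ ADDCC  r0←0x9c
3: ✓ ADDNE  r2←0xbf
4: ✓ CMP  NZCV=0011
5: · MOVMI
6: ✓ SUBNE  r1←0x95
7: · MOVEQ
8: ✓ CMP  NZCV=1000
9: ✓ MOVVC  r0←0x0f
10: ✓ MOVLS  r0←0x7d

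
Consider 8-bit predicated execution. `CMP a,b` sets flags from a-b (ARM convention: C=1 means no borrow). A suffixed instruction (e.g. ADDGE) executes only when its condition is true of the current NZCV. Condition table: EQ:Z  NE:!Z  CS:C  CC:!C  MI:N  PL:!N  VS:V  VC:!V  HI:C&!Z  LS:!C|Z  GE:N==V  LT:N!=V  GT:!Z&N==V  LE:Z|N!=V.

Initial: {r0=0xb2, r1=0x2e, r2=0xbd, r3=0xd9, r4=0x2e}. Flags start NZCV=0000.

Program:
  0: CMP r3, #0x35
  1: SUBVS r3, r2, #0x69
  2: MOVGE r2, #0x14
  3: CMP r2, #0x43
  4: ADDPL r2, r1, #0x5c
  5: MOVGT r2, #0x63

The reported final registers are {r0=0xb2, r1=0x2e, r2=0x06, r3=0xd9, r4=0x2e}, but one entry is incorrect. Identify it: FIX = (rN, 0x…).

[0] flags=1010 → (cmp)
[1] flags=1010 VS?F → skip
[2] flags=1010 GE?F → skip
[3] flags=0011 → (cmp)
[4] flags=0011 PL?T → r2=0x8a
[5] flags=0011 GT?F → skip

FIX = (r2, 0x8a)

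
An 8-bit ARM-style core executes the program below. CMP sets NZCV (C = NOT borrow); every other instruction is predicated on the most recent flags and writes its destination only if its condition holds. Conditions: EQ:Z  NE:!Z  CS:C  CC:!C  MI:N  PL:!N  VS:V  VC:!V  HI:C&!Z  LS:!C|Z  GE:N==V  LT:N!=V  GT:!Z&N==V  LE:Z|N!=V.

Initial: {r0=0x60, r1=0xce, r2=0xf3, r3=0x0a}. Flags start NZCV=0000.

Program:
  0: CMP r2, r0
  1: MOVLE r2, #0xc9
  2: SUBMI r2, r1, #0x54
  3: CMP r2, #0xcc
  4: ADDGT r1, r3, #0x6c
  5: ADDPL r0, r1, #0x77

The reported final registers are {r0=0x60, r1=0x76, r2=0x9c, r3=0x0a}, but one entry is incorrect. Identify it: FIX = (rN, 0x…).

FIX = (r2, 0x7a)

0: ✓ CMP  NZCV=1010
1: ✓ MOVLE  r2←0xc9
2: ✓ SUBMI  r2←0x7a
3: ✓ CMP  NZCV=1001
4: ✓ ADDGT  r1←0x76
5: · ADDPL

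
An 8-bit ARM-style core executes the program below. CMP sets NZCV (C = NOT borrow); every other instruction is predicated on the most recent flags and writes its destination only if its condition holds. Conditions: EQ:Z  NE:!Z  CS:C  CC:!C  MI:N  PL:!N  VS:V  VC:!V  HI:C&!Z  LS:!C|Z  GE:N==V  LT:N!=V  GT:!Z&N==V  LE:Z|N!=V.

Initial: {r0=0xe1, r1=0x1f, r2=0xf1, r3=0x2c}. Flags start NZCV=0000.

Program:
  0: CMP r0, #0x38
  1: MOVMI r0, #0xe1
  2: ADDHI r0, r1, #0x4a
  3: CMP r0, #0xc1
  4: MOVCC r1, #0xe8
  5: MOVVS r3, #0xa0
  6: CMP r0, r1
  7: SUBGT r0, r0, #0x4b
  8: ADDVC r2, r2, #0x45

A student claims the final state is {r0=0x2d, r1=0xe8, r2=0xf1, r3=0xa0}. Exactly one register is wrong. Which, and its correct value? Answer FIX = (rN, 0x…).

0: ✓ CMP  NZCV=1010
1: ✓ MOVMI  r0←0xe1
2: ✓ ADDHI  r0←0x69
3: ✓ CMP  NZCV=1001
4: ✓ MOVCC  r1←0xe8
5: ✓ MOVVS  r3←0xa0
6: ✓ CMP  NZCV=1001
7: ✓ SUBGT  r0←0x1e
8: · ADDVC

FIX = (r0, 0x1e)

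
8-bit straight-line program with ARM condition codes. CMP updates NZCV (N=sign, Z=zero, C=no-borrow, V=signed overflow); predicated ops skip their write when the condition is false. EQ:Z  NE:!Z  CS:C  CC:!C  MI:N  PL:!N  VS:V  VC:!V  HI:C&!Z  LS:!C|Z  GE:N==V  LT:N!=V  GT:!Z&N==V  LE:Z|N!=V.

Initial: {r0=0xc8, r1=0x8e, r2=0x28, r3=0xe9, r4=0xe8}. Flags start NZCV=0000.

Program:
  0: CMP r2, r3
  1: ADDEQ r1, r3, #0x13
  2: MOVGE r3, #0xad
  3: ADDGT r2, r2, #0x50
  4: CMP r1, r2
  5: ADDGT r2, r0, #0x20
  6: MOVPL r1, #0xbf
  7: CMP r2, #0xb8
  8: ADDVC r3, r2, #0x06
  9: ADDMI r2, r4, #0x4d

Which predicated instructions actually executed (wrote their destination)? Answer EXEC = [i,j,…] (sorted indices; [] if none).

0: ✓ CMP  NZCV=0000
1: · ADDEQ
2: ✓ MOVGE  r3←0xad
3: ✓ ADDGT  r2←0x78
4: ✓ CMP  NZCV=0011
5: · ADDGT
6: ✓ MOVPL  r1←0xbf
7: ✓ CMP  NZCV=1001
8: · ADDVC
9: ✓ ADDMI  r2←0x35

EXEC = [2,3,6,9]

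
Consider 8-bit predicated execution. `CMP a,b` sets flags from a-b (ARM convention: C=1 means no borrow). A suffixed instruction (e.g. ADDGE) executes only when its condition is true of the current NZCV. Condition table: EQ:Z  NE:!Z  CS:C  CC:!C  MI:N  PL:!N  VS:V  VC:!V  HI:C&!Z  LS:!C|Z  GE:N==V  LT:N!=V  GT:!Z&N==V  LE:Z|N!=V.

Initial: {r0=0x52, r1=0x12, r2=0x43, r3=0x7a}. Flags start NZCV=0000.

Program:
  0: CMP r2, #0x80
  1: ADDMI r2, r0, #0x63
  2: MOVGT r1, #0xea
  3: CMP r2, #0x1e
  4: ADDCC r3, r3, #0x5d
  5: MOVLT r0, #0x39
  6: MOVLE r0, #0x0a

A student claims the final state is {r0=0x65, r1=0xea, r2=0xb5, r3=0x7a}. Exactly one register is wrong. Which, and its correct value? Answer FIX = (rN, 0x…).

0: ✓ CMP  NZCV=1001
1: ✓ ADDMI  r2←0xb5
2: ✓ MOVGT  r1←0xea
3: ✓ CMP  NZCV=1010
4: · ADDCC
5: ✓ MOVLT  r0←0x39
6: ✓ MOVLE  r0←0x0a

FIX = (r0, 0x0a)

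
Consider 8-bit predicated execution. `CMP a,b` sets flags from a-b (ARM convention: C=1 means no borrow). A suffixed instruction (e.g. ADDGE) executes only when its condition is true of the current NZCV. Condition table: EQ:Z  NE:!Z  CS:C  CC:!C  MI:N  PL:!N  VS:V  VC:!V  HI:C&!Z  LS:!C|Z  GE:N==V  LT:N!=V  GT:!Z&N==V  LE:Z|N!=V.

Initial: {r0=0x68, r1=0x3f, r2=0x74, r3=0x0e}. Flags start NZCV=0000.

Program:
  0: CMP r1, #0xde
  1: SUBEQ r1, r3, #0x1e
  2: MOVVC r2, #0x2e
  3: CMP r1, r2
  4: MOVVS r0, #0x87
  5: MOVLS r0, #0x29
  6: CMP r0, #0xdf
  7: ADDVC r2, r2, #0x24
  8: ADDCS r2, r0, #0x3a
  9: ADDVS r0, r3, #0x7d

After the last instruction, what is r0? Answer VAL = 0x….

VAL = 0x8b

[0] flags=0000 → (cmp)
[1] flags=0000 EQ?F → skip
[2] flags=0000 VC?T → r2=0x2e
[3] flags=0010 → (cmp)
[4] flags=0010 VS?F → skip
[5] flags=0010 LS?F → skip
[6] flags=1001 → (cmp)
[7] flags=1001 VC?F → skip
[8] flags=1001 CS?F → skip
[9] flags=1001 VS?T → r0=0x8b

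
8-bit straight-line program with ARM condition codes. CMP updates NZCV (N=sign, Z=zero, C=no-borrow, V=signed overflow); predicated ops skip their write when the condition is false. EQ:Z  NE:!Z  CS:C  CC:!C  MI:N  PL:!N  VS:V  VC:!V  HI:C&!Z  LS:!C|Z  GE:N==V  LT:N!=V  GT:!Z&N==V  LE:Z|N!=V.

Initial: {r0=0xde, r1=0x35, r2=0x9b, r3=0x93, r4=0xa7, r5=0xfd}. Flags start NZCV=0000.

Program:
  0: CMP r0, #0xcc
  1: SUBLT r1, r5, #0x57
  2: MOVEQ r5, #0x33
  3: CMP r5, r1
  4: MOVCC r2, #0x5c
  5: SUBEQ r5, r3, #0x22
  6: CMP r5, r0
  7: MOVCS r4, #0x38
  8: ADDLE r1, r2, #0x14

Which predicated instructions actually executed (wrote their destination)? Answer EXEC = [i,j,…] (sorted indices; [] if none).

EXEC = [7]

0: ✓ CMP  NZCV=0010
1: · SUBLT
2: · MOVEQ
3: ✓ CMP  NZCV=1010
4: · MOVCC
5: · SUBEQ
6: ✓ CMP  NZCV=0010
7: ✓ MOVCS  r4←0x38
8: · ADDLE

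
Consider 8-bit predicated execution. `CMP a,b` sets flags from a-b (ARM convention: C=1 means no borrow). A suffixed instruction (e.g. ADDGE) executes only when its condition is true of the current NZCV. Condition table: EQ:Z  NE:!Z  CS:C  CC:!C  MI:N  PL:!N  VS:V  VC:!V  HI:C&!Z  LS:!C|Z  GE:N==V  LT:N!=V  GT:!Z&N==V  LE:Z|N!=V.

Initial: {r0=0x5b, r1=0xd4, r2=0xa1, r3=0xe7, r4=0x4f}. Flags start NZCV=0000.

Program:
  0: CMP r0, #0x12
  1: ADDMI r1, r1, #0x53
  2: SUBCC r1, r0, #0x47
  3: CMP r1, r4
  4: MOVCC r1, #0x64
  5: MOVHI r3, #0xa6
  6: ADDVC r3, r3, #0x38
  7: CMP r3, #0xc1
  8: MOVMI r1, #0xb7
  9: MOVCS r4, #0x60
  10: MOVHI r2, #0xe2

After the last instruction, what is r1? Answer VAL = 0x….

VAL = 0xd4

[0] flags=0010 → (cmp)
[1] flags=0010 MI?F → skip
[2] flags=0010 CC?F → skip
[3] flags=1010 → (cmp)
[4] flags=1010 CC?F → skip
[5] flags=1010 HI?T → r3=0xa6
[6] flags=1010 VC?T → r3=0xde
[7] flags=0010 → (cmp)
[8] flags=0010 MI?F → skip
[9] flags=0010 CS?T → r4=0x60
[10] flags=0010 HI?T → r2=0xe2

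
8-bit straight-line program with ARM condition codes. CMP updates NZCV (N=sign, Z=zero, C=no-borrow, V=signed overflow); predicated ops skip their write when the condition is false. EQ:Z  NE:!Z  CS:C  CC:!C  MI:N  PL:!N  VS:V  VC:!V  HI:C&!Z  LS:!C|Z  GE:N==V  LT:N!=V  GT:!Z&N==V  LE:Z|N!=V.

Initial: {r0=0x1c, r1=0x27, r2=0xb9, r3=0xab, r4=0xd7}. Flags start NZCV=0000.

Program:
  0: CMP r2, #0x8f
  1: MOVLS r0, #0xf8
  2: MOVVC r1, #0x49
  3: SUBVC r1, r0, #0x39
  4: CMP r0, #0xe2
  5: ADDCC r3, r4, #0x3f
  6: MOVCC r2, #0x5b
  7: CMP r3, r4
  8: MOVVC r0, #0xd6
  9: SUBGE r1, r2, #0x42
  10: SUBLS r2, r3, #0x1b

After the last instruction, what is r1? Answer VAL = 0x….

0: ✓ CMP  NZCV=0010
1: · MOVLS
2: ✓ MOVVC  r1←0x49
3: ✓ SUBVC  r1←0xe3
4: ✓ CMP  NZCV=0000
5: ✓ ADDCC  r3←0x16
6: ✓ MOVCC  r2←0x5b
7: ✓ CMP  NZCV=0000
8: ✓ MOVVC  r0←0xd6
9: ✓ SUBGE  r1←0x19
10: ✓ SUBLS  r2←0xfb

VAL = 0x19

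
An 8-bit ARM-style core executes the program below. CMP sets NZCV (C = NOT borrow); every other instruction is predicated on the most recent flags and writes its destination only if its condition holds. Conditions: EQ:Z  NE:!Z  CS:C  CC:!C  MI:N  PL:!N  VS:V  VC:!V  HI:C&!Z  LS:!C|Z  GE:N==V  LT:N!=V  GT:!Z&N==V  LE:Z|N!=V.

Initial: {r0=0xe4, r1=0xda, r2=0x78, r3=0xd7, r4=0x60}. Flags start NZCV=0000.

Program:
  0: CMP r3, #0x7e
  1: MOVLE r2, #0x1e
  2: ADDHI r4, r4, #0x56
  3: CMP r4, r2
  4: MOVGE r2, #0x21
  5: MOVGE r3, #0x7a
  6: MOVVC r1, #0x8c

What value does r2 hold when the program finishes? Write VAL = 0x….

0: ✓ CMP  NZCV=0011
1: ✓ MOVLE  r2←0x1e
2: ✓ ADDHI  r4←0xb6
3: ✓ CMP  NZCV=1010
4: · MOVGE
5: · MOVGE
6: ✓ MOVVC  r1←0x8c

VAL = 0x1e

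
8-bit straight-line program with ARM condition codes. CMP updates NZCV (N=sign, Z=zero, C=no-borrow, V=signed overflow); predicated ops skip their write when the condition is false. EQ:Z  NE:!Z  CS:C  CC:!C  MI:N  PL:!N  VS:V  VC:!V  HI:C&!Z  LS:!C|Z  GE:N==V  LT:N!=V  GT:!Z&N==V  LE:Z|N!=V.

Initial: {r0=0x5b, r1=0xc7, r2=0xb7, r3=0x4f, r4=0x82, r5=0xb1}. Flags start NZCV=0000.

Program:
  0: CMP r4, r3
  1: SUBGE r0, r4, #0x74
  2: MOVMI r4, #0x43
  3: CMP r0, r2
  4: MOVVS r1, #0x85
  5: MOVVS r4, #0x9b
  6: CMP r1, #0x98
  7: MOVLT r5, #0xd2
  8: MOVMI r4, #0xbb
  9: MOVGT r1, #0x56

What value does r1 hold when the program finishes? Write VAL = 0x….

VAL = 0x85

0: ✓ CMP  NZCV=0011
1: · SUBGE
2: · MOVMI
3: ✓ CMP  NZCV=1001
4: ✓ MOVVS  r1←0x85
5: ✓ MOVVS  r4←0x9b
6: ✓ CMP  NZCV=1000
7: ✓ MOVLT  r5←0xd2
8: ✓ MOVMI  r4←0xbb
9: · MOVGT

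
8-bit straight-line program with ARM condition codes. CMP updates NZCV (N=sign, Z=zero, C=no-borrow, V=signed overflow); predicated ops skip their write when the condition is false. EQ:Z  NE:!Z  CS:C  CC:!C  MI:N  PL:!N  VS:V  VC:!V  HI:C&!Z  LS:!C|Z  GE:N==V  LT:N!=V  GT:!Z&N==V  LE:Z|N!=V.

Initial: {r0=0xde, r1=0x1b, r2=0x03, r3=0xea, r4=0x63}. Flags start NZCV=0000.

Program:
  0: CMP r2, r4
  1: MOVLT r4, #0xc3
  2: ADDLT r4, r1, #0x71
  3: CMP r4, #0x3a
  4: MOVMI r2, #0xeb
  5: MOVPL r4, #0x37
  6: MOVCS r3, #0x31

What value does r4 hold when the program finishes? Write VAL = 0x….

[0] flags=1000 → (cmp)
[1] flags=1000 LT?T → r4=0xc3
[2] flags=1000 LT?T → r4=0x8c
[3] flags=0011 → (cmp)
[4] flags=0011 MI?F → skip
[5] flags=0011 PL?T → r4=0x37
[6] flags=0011 CS?T → r3=0x31

VAL = 0x37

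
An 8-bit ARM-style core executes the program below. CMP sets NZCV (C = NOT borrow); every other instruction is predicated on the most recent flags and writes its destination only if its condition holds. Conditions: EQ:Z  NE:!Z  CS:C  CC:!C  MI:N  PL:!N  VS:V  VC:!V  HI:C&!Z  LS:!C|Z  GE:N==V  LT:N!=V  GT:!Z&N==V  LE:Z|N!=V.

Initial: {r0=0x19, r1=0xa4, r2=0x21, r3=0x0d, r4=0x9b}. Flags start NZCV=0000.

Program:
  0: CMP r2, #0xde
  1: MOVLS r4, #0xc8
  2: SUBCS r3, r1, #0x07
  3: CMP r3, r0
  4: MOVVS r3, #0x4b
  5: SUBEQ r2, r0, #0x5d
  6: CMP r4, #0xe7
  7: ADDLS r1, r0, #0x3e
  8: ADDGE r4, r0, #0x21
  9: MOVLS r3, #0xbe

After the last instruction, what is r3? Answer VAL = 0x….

VAL = 0xbe

0: ✓ CMP  NZCV=0000
1: ✓ MOVLS  r4←0xc8
2: · SUBCS
3: ✓ CMP  NZCV=1000
4: · MOVVS
5: · SUBEQ
6: ✓ CMP  NZCV=1000
7: ✓ ADDLS  r1←0x57
8: · ADDGE
9: ✓ MOVLS  r3←0xbe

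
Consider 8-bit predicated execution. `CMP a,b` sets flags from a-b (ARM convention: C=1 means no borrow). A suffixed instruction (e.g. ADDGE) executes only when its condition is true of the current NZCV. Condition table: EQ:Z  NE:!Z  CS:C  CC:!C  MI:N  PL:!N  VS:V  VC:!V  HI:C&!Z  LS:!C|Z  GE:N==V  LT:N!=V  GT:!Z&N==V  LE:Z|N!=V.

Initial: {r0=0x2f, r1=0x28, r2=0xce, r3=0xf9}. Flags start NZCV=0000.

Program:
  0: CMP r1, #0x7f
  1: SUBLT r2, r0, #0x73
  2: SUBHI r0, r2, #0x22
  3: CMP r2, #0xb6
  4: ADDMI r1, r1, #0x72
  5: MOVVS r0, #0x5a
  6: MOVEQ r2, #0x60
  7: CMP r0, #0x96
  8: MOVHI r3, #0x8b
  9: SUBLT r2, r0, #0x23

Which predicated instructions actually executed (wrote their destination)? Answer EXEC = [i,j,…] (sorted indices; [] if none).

EXEC = [1]

0: ✓ CMP  NZCV=1000
1: ✓ SUBLT  r2←0xbc
2: · SUBHI
3: ✓ CMP  NZCV=0010
4: · ADDMI
5: · MOVVS
6: · MOVEQ
7: ✓ CMP  NZCV=1001
8: · MOVHI
9: · SUBLT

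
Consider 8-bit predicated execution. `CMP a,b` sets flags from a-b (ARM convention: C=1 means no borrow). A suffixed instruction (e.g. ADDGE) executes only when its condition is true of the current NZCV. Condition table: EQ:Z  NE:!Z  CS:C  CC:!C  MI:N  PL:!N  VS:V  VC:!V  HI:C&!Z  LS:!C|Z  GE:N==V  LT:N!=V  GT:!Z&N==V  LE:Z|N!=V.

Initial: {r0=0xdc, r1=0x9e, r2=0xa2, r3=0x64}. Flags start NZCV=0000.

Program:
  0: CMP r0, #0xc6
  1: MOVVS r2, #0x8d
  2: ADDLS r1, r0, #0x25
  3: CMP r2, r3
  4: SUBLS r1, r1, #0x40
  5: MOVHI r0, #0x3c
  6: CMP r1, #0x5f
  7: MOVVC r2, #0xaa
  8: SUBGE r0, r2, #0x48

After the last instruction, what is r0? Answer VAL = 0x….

0: ✓ CMP  NZCV=0010
1: · MOVVS
2: · ADDLS
3: ✓ CMP  NZCV=0011
4: · SUBLS
5: ✓ MOVHI  r0←0x3c
6: ✓ CMP  NZCV=0011
7: · MOVVC
8: · SUBGE

VAL = 0x3c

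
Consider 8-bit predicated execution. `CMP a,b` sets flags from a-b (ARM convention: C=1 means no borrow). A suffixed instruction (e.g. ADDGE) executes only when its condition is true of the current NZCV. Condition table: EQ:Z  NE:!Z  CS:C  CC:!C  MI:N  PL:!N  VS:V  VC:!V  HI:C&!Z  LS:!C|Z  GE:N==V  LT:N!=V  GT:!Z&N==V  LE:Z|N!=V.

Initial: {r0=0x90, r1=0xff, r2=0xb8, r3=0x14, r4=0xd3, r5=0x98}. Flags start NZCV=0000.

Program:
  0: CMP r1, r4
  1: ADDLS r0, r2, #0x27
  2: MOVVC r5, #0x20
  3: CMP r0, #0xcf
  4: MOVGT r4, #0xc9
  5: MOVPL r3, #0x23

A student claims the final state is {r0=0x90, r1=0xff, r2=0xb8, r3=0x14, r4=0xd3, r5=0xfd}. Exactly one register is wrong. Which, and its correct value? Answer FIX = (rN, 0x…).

[0] flags=0010 → (cmp)
[1] flags=0010 LS?F → skip
[2] flags=0010 VC?T → r5=0x20
[3] flags=1000 → (cmp)
[4] flags=1000 GT?F → skip
[5] flags=1000 PL?F → skip

FIX = (r5, 0x20)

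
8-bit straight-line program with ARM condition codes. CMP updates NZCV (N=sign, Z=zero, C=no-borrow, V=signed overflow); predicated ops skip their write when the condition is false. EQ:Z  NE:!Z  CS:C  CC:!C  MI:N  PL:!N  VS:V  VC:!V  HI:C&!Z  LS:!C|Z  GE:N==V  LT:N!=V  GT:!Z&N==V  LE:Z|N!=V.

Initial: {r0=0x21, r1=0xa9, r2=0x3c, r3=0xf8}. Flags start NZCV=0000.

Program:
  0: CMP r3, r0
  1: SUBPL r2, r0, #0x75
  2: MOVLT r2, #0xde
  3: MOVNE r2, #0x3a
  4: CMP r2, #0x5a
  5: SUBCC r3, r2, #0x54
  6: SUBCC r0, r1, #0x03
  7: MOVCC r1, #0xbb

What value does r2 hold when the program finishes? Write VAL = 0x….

VAL = 0x3a

0: ✓ CMP  NZCV=1010
1: · SUBPL
2: ✓ MOVLT  r2←0xde
3: ✓ MOVNE  r2←0x3a
4: ✓ CMP  NZCV=1000
5: ✓ SUBCC  r3←0xe6
6: ✓ SUBCC  r0←0xa6
7: ✓ MOVCC  r1←0xbb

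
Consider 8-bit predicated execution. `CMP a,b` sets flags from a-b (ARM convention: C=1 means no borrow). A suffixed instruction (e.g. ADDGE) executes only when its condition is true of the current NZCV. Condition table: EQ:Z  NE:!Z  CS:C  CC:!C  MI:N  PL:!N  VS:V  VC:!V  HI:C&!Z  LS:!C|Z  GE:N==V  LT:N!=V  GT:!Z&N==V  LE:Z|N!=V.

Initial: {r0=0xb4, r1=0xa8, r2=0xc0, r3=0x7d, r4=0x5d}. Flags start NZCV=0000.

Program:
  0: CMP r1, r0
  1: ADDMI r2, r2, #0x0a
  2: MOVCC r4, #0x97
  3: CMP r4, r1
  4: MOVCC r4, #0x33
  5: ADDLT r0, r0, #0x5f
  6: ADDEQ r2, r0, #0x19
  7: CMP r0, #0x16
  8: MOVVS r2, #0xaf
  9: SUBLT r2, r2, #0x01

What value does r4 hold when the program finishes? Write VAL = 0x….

[0] flags=1000 → (cmp)
[1] flags=1000 MI?T → r2=0xca
[2] flags=1000 CC?T → r4=0x97
[3] flags=1000 → (cmp)
[4] flags=1000 CC?T → r4=0x33
[5] flags=1000 LT?T → r0=0x13
[6] flags=1000 EQ?F → skip
[7] flags=1000 → (cmp)
[8] flags=1000 VS?F → skip
[9] flags=1000 LT?T → r2=0xc9

VAL = 0x33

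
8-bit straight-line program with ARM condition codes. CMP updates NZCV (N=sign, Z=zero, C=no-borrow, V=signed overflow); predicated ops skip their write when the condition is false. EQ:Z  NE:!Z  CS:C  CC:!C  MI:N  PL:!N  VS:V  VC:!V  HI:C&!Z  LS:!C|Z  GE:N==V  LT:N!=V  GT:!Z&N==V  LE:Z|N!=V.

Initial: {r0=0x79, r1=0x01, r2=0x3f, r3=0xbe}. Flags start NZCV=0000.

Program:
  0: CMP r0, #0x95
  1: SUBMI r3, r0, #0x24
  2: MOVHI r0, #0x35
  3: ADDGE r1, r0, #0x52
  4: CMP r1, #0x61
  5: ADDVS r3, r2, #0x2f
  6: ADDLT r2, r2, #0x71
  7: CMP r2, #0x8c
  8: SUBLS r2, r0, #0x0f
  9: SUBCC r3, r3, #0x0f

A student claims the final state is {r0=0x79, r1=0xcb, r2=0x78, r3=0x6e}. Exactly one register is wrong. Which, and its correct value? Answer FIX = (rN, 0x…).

FIX = (r2, 0xb0)

[0] flags=1001 → (cmp)
[1] flags=1001 MI?T → r3=0x55
[2] flags=1001 HI?F → skip
[3] flags=1001 GE?T → r1=0xcb
[4] flags=0011 → (cmp)
[5] flags=0011 VS?T → r3=0x6e
[6] flags=0011 LT?T → r2=0xb0
[7] flags=0010 → (cmp)
[8] flags=0010 LS?F → skip
[9] flags=0010 CC?F → skip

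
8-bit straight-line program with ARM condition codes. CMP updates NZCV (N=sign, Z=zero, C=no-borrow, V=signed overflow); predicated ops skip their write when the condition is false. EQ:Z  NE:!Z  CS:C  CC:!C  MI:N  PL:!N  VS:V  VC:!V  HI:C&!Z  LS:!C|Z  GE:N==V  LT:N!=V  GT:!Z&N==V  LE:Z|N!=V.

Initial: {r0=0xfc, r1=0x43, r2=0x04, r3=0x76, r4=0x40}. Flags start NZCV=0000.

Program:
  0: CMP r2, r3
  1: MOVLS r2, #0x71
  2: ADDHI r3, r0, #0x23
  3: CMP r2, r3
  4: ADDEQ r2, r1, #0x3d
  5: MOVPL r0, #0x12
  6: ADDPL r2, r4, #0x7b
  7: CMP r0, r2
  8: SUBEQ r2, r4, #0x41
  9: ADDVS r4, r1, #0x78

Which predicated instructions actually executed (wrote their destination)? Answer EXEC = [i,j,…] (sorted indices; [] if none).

EXEC = [1]

0: ✓ CMP  NZCV=1000
1: ✓ MOVLS  r2←0x71
2: · ADDHI
3: ✓ CMP  NZCV=1000
4: · ADDEQ
5: · MOVPL
6: · ADDPL
7: ✓ CMP  NZCV=1010
8: · SUBEQ
9: · ADDVS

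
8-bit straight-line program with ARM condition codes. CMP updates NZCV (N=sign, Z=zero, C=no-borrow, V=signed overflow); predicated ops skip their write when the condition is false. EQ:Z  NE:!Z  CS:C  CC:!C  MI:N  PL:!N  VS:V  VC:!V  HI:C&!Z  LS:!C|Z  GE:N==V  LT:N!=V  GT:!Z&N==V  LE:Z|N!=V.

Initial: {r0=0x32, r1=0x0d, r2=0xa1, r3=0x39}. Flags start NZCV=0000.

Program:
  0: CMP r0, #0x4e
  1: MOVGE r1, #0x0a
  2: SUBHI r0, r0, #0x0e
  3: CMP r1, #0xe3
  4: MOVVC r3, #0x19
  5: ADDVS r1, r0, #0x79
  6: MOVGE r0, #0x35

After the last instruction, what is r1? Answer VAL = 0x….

0: ✓ CMP  NZCV=1000
1: · MOVGE
2: · SUBHI
3: ✓ CMP  NZCV=0000
4: ✓ MOVVC  r3←0x19
5: · ADDVS
6: ✓ MOVGE  r0←0x35

VAL = 0x0d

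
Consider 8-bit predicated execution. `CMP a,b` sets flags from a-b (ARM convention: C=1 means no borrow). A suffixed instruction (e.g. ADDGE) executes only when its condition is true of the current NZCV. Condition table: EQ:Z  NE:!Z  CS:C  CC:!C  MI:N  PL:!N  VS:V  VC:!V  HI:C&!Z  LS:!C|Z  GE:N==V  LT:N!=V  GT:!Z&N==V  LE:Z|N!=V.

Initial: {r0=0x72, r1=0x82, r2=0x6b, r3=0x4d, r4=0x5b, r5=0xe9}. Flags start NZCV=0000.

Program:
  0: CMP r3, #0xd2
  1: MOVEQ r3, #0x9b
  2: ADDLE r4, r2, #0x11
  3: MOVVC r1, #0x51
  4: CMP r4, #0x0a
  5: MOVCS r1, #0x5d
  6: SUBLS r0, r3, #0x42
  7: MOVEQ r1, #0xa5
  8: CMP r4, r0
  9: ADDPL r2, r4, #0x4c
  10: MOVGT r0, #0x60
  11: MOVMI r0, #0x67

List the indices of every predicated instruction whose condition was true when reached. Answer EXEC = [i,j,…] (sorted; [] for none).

EXEC = [3,5,11]

0: ✓ CMP  NZCV=0000
1: · MOVEQ
2: · ADDLE
3: ✓ MOVVC  r1←0x51
4: ✓ CMP  NZCV=0010
5: ✓ MOVCS  r1←0x5d
6: · SUBLS
7: · MOVEQ
8: ✓ CMP  NZCV=1000
9: · ADDPL
10: · MOVGT
11: ✓ MOVMI  r0←0x67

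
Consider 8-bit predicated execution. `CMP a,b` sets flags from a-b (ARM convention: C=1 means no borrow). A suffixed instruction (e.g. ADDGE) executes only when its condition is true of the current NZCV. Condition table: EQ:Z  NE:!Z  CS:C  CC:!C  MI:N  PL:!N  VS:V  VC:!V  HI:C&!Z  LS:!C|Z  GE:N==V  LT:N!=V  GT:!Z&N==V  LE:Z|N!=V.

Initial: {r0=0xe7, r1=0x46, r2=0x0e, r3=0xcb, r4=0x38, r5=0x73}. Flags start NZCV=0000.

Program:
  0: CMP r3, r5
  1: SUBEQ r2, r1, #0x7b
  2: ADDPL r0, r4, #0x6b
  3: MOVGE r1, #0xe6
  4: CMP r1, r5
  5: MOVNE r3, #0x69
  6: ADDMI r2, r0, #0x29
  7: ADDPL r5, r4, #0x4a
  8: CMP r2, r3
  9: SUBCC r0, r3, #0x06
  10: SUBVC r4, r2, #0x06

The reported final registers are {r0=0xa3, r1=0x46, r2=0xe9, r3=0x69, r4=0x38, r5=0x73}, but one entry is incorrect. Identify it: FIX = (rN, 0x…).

0: ✓ CMP  NZCV=0011
1: · SUBEQ
2: ✓ ADDPL  r0←0xa3
3: · MOVGE
4: ✓ CMP  NZCV=1000
5: ✓ MOVNE  r3←0x69
6: ✓ ADDMI  r2←0xcc
7: · ADDPL
8: ✓ CMP  NZCV=0011
9: · SUBCC
10: · SUBVC

FIX = (r2, 0xcc)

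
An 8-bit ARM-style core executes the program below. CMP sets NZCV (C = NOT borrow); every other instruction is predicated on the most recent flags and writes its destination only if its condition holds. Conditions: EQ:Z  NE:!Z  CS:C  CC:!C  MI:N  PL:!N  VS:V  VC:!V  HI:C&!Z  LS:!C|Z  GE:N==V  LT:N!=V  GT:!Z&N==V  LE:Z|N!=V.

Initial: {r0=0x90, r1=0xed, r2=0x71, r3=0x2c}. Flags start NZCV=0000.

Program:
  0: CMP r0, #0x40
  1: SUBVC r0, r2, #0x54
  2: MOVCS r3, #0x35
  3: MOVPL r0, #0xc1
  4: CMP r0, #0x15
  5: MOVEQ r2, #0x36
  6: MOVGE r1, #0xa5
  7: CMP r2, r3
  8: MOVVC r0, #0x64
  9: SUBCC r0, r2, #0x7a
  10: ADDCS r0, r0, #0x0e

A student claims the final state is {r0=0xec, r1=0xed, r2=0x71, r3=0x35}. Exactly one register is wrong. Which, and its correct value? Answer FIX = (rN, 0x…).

FIX = (r0, 0x72)

[0] flags=0011 → (cmp)
[1] flags=0011 VC?F → skip
[2] flags=0011 CS?T → r3=0x35
[3] flags=0011 PL?T → r0=0xc1
[4] flags=1010 → (cmp)
[5] flags=1010 EQ?F → skip
[6] flags=1010 GE?F → skip
[7] flags=0010 → (cmp)
[8] flags=0010 VC?T → r0=0x64
[9] flags=0010 CC?F → skip
[10] flags=0010 CS?T → r0=0x72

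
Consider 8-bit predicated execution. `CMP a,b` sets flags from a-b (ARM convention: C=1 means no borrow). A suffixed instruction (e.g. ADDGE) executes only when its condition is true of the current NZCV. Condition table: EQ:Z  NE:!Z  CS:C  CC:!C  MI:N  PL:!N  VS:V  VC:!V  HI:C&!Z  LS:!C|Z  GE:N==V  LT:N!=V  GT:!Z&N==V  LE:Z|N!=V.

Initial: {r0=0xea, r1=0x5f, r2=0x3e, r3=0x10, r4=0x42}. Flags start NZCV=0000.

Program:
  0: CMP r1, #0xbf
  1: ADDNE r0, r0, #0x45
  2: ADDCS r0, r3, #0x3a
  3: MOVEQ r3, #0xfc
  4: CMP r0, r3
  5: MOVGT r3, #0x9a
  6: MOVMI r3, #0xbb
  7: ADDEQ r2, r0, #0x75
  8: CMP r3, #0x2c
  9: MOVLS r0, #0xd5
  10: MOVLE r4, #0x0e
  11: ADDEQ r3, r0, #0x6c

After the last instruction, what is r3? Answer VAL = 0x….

VAL = 0x9a

0: ✓ CMP  NZCV=1001
1: ✓ ADDNE  r0←0x2f
2: · ADDCS
3: · MOVEQ
4: ✓ CMP  NZCV=0010
5: ✓ MOVGT  r3←0x9a
6: · MOVMI
7: · ADDEQ
8: ✓ CMP  NZCV=0011
9: · MOVLS
10: ✓ MOVLE  r4←0x0e
11: · ADDEQ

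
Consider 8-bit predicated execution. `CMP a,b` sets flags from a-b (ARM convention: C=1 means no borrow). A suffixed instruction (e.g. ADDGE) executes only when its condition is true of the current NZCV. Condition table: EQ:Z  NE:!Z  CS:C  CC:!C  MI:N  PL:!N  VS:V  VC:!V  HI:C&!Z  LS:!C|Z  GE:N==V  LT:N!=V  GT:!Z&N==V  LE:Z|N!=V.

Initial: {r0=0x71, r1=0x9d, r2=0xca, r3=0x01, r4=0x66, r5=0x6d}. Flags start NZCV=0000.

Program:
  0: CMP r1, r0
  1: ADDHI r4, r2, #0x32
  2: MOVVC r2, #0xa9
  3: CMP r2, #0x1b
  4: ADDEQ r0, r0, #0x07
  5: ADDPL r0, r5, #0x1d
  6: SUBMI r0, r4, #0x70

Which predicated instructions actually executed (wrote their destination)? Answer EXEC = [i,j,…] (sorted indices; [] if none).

EXEC = [1,6]

[0] flags=0011 → (cmp)
[1] flags=0011 HI?T → r4=0xfc
[2] flags=0011 VC?F → skip
[3] flags=1010 → (cmp)
[4] flags=1010 EQ?F → skip
[5] flags=1010 PL?F → skip
[6] flags=1010 MI?T → r0=0x8c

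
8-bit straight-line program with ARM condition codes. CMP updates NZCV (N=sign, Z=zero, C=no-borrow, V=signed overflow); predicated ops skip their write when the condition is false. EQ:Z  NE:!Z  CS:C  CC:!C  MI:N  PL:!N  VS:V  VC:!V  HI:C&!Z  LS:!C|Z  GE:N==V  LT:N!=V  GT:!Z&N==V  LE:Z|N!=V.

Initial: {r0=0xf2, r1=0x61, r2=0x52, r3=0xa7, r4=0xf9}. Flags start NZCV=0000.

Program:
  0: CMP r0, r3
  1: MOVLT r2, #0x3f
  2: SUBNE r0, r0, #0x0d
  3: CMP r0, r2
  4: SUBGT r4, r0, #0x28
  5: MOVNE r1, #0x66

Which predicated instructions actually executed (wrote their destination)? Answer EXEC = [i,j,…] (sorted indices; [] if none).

[0] flags=0010 → (cmp)
[1] flags=0010 LT?F → skip
[2] flags=0010 NE?T → r0=0xe5
[3] flags=1010 → (cmp)
[4] flags=1010 GT?F → skip
[5] flags=1010 NE?T → r1=0x66

EXEC = [2,5]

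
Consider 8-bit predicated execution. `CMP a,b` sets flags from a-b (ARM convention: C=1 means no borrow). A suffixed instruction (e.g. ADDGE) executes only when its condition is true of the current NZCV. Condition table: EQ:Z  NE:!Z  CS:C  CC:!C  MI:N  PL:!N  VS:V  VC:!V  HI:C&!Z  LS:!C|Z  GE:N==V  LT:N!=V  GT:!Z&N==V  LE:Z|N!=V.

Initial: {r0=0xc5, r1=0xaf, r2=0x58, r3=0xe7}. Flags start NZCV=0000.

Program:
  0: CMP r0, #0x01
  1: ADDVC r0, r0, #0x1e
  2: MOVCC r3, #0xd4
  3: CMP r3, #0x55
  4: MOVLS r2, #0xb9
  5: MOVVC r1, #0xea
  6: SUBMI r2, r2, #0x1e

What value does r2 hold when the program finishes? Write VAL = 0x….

0: ✓ CMP  NZCV=1010
1: ✓ ADDVC  r0←0xe3
2: · MOVCC
3: ✓ CMP  NZCV=1010
4: · MOVLS
5: ✓ MOVVC  r1←0xea
6: ✓ SUBMI  r2←0x3a

VAL = 0x3a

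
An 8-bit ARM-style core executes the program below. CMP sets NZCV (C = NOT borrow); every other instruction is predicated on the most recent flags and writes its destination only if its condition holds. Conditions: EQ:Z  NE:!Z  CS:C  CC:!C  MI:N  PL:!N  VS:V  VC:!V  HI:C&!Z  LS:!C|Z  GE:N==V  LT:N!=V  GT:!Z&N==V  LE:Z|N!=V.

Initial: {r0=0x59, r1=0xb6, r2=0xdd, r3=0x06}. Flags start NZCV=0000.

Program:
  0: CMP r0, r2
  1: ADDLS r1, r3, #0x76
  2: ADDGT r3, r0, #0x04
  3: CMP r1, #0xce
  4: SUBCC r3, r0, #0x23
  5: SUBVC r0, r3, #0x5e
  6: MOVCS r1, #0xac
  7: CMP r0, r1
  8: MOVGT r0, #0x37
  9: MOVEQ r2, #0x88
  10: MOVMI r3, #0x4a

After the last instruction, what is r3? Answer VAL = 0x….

[0] flags=0000 → (cmp)
[1] flags=0000 LS?T → r1=0x7c
[2] flags=0000 GT?T → r3=0x5d
[3] flags=1001 → (cmp)
[4] flags=1001 CC?T → r3=0x36
[5] flags=1001 VC?F → skip
[6] flags=1001 CS?F → skip
[7] flags=1000 → (cmp)
[8] flags=1000 GT?F → skip
[9] flags=1000 EQ?F → skip
[10] flags=1000 MI?T → r3=0x4a

VAL = 0x4a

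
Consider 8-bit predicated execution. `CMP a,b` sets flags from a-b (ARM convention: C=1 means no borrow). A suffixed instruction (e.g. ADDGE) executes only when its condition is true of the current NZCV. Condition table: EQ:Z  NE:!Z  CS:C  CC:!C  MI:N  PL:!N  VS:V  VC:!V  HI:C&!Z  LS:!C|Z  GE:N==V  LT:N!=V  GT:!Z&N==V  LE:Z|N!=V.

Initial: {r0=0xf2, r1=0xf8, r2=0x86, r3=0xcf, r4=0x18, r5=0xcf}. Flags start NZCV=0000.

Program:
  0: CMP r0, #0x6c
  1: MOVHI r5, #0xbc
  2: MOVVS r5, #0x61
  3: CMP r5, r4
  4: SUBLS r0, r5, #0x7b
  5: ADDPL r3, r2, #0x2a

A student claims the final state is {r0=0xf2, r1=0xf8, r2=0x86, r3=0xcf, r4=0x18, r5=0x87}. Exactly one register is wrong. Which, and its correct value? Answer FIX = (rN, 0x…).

[0] flags=1010 → (cmp)
[1] flags=1010 HI?T → r5=0xbc
[2] flags=1010 VS?F → skip
[3] flags=1010 → (cmp)
[4] flags=1010 LS?F → skip
[5] flags=1010 PL?F → skip

FIX = (r5, 0xbc)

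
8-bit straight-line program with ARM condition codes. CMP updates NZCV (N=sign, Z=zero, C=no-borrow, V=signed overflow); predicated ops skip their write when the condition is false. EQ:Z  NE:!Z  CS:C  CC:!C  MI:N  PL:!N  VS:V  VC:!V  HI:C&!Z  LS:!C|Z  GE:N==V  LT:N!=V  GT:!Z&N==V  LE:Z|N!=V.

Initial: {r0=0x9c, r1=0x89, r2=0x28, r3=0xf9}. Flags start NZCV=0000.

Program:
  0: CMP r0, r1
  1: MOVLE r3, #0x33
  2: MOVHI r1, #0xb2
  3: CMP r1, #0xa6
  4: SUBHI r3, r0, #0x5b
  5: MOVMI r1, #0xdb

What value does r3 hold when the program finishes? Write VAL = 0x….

[0] flags=0010 → (cmp)
[1] flags=0010 LE?F → skip
[2] flags=0010 HI?T → r1=0xb2
[3] flags=0010 → (cmp)
[4] flags=0010 HI?T → r3=0x41
[5] flags=0010 MI?F → skip

VAL = 0x41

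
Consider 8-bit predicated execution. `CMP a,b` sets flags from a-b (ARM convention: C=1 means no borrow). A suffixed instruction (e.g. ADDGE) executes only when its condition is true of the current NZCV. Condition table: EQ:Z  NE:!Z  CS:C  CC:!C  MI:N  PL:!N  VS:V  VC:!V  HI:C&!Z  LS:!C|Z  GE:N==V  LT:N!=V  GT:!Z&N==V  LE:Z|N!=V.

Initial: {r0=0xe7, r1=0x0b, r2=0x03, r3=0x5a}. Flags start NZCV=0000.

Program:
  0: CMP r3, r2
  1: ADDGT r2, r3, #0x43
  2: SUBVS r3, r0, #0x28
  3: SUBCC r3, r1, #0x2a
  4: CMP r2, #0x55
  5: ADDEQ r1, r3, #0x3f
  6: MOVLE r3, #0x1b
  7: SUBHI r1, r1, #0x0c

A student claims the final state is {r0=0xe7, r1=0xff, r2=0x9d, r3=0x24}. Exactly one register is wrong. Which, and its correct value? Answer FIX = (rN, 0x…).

FIX = (r3, 0x1b)

[0] flags=0010 → (cmp)
[1] flags=0010 GT?T → r2=0x9d
[2] flags=0010 VS?F → skip
[3] flags=0010 CC?F → skip
[4] flags=0011 → (cmp)
[5] flags=0011 EQ?F → skip
[6] flags=0011 LE?T → r3=0x1b
[7] flags=0011 HI?T → r1=0xff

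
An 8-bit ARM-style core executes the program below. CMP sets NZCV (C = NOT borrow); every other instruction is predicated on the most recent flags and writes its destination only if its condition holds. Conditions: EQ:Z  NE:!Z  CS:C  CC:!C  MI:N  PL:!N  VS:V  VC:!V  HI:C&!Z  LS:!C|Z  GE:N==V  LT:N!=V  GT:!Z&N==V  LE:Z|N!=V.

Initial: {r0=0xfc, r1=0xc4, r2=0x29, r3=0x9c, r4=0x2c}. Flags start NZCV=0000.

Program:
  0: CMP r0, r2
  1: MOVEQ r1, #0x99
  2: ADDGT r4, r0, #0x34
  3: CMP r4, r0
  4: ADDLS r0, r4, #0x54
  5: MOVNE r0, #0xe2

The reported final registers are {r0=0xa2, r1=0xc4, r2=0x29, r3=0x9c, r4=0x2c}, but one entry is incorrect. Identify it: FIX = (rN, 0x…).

0: ✓ CMP  NZCV=1010
1: · MOVEQ
2: · ADDGT
3: ✓ CMP  NZCV=0000
4: ✓ ADDLS  r0←0x80
5: ✓ MOVNE  r0←0xe2

FIX = (r0, 0xe2)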